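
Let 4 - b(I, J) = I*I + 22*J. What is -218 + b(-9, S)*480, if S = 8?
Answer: -121658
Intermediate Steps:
b(I, J) = 4 - I² - 22*J (b(I, J) = 4 - (I*I + 22*J) = 4 - (I² + 22*J) = 4 + (-I² - 22*J) = 4 - I² - 22*J)
-218 + b(-9, S)*480 = -218 + (4 - 1*(-9)² - 22*8)*480 = -218 + (4 - 1*81 - 176)*480 = -218 + (4 - 81 - 176)*480 = -218 - 253*480 = -218 - 121440 = -121658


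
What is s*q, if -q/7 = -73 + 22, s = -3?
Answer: -1071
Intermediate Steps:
q = 357 (q = -7*(-73 + 22) = -7*(-51) = 357)
s*q = -3*357 = -1071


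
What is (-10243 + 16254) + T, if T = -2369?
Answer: 3642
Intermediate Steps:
(-10243 + 16254) + T = (-10243 + 16254) - 2369 = 6011 - 2369 = 3642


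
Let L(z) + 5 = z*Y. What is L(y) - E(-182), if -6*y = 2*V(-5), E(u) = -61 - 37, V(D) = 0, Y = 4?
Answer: 93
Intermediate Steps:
E(u) = -98
y = 0 (y = -0/3 = -1/6*0 = 0)
L(z) = -5 + 4*z (L(z) = -5 + z*4 = -5 + 4*z)
L(y) - E(-182) = (-5 + 4*0) - 1*(-98) = (-5 + 0) + 98 = -5 + 98 = 93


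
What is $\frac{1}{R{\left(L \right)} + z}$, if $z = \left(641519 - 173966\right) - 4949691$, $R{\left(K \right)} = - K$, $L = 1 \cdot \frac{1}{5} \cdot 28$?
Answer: $- \frac{5}{22410718} \approx -2.2311 \cdot 10^{-7}$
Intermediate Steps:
$L = \frac{28}{5}$ ($L = 1 \cdot \frac{1}{5} \cdot 28 = \frac{1}{5} \cdot 28 = \frac{28}{5} \approx 5.6$)
$z = -4482138$ ($z = 467553 - 4949691 = -4482138$)
$\frac{1}{R{\left(L \right)} + z} = \frac{1}{\left(-1\right) \frac{28}{5} - 4482138} = \frac{1}{- \frac{28}{5} - 4482138} = \frac{1}{- \frac{22410718}{5}} = - \frac{5}{22410718}$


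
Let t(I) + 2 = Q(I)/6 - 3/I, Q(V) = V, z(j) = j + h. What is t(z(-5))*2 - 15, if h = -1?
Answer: -20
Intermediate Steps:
z(j) = -1 + j (z(j) = j - 1 = -1 + j)
t(I) = -2 - 3/I + I/6 (t(I) = -2 + (I/6 - 3/I) = -2 + (-3/I + I/6) = -2 - 3/I + I/6)
t(z(-5))*2 - 15 = (-2 - 3/(-1 - 5) + (-1 - 5)/6)*2 - 15 = (-2 - 3/(-6) + (⅙)*(-6))*2 - 15 = (-2 - 3*(-⅙) - 1)*2 - 15 = (-2 + ½ - 1)*2 - 15 = -5/2*2 - 15 = -5 - 15 = -20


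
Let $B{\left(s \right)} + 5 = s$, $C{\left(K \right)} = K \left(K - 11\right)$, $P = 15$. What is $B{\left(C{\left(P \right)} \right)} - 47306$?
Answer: $-47251$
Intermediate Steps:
$C{\left(K \right)} = K \left(-11 + K\right)$
$B{\left(s \right)} = -5 + s$
$B{\left(C{\left(P \right)} \right)} - 47306 = \left(-5 + 15 \left(-11 + 15\right)\right) - 47306 = \left(-5 + 15 \cdot 4\right) - 47306 = \left(-5 + 60\right) - 47306 = 55 - 47306 = -47251$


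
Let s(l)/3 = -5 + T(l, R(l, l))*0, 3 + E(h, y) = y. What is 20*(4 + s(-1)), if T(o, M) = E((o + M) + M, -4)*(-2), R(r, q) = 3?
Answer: -220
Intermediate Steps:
E(h, y) = -3 + y
T(o, M) = 14 (T(o, M) = (-3 - 4)*(-2) = -7*(-2) = 14)
s(l) = -15 (s(l) = 3*(-5 + 14*0) = 3*(-5 + 0) = 3*(-5) = -15)
20*(4 + s(-1)) = 20*(4 - 15) = 20*(-11) = -220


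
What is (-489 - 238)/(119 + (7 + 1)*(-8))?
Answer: -727/55 ≈ -13.218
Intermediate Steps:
(-489 - 238)/(119 + (7 + 1)*(-8)) = -727/(119 + 8*(-8)) = -727/(119 - 64) = -727/55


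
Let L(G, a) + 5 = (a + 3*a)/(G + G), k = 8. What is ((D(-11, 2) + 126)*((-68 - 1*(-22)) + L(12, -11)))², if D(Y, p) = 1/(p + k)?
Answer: 159789669169/3600 ≈ 4.4386e+7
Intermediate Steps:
D(Y, p) = 1/(8 + p) (D(Y, p) = 1/(p + 8) = 1/(8 + p))
L(G, a) = -5 + 2*a/G (L(G, a) = -5 + (a + 3*a)/(G + G) = -5 + (4*a)/((2*G)) = -5 + (4*a)*(1/(2*G)) = -5 + 2*a/G)
((D(-11, 2) + 126)*((-68 - 1*(-22)) + L(12, -11)))² = ((1/(8 + 2) + 126)*((-68 - 1*(-22)) + (-5 + 2*(-11)/12)))² = ((1/10 + 126)*((-68 + 22) + (-5 + 2*(-11)*(1/12))))² = ((⅒ + 126)*(-46 + (-5 - 11/6)))² = (1261*(-46 - 41/6)/10)² = ((1261/10)*(-317/6))² = (-399737/60)² = 159789669169/3600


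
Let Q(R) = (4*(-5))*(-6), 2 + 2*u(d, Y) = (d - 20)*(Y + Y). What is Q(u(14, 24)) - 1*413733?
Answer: -413613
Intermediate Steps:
u(d, Y) = -1 + Y*(-20 + d) (u(d, Y) = -1 + ((d - 20)*(Y + Y))/2 = -1 + ((-20 + d)*(2*Y))/2 = -1 + (2*Y*(-20 + d))/2 = -1 + Y*(-20 + d))
Q(R) = 120 (Q(R) = -20*(-6) = 120)
Q(u(14, 24)) - 1*413733 = 120 - 1*413733 = 120 - 413733 = -413613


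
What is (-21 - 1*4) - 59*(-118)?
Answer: 6937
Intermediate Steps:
(-21 - 1*4) - 59*(-118) = (-21 - 4) + 6962 = -25 + 6962 = 6937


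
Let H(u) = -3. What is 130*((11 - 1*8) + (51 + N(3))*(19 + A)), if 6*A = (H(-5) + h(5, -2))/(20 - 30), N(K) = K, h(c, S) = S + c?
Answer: 133770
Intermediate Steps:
A = 0 (A = ((-3 + (-2 + 5))/(20 - 30))/6 = ((-3 + 3)/(-10))/6 = (0*(-⅒))/6 = (⅙)*0 = 0)
130*((11 - 1*8) + (51 + N(3))*(19 + A)) = 130*((11 - 1*8) + (51 + 3)*(19 + 0)) = 130*((11 - 8) + 54*19) = 130*(3 + 1026) = 130*1029 = 133770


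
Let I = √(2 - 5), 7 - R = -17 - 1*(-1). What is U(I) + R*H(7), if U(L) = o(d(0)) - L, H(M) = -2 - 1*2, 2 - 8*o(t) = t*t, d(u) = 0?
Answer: -367/4 - I*√3 ≈ -91.75 - 1.732*I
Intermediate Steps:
o(t) = ¼ - t²/8 (o(t) = ¼ - t*t/8 = ¼ - t²/8)
H(M) = -4 (H(M) = -2 - 2 = -4)
R = 23 (R = 7 - (-17 - 1*(-1)) = 7 - (-17 + 1) = 7 - 1*(-16) = 7 + 16 = 23)
I = I*√3 (I = √(-3) = I*√3 ≈ 1.732*I)
U(L) = ¼ - L (U(L) = (¼ - ⅛*0²) - L = (¼ - ⅛*0) - L = (¼ + 0) - L = ¼ - L)
U(I) + R*H(7) = (¼ - I*√3) + 23*(-4) = (¼ - I*√3) - 92 = -367/4 - I*√3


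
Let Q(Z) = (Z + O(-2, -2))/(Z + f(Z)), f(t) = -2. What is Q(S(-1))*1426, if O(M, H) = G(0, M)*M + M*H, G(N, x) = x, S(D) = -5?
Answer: -4278/7 ≈ -611.14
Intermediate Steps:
O(M, H) = M² + H*M (O(M, H) = M*M + M*H = M² + H*M)
Q(Z) = (8 + Z)/(-2 + Z) (Q(Z) = (Z - 2*(-2 - 2))/(Z - 2) = (Z - 2*(-4))/(-2 + Z) = (Z + 8)/(-2 + Z) = (8 + Z)/(-2 + Z))
Q(S(-1))*1426 = ((8 - 5)/(-2 - 5))*1426 = (3/(-7))*1426 = -⅐*3*1426 = -3/7*1426 = -4278/7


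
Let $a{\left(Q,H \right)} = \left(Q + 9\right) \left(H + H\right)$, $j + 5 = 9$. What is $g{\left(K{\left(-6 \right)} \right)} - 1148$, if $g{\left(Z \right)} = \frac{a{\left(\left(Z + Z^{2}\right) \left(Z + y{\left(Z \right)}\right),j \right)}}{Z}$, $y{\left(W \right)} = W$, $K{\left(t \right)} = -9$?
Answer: $-4$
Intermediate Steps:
$j = 4$ ($j = -5 + 9 = 4$)
$a{\left(Q,H \right)} = 2 H \left(9 + Q\right)$ ($a{\left(Q,H \right)} = \left(9 + Q\right) 2 H = 2 H \left(9 + Q\right)$)
$g{\left(Z \right)} = \frac{72 + 16 Z \left(Z + Z^{2}\right)}{Z}$ ($g{\left(Z \right)} = \frac{2 \cdot 4 \left(9 + \left(Z + Z^{2}\right) \left(Z + Z\right)\right)}{Z} = \frac{2 \cdot 4 \left(9 + \left(Z + Z^{2}\right) 2 Z\right)}{Z} = \frac{2 \cdot 4 \left(9 + 2 Z \left(Z + Z^{2}\right)\right)}{Z} = \frac{72 + 16 Z \left(Z + Z^{2}\right)}{Z}$)
$g{\left(K{\left(-6 \right)} \right)} - 1148 = \frac{8 \left(9 + 2 \left(-9\right)^{2} \left(1 - 9\right)\right)}{-9} - 1148 = 8 \left(- \frac{1}{9}\right) \left(9 + 2 \cdot 81 \left(-8\right)\right) - 1148 = 8 \left(- \frac{1}{9}\right) \left(9 - 1296\right) - 1148 = 8 \left(- \frac{1}{9}\right) \left(-1287\right) - 1148 = 1144 - 1148 = -4$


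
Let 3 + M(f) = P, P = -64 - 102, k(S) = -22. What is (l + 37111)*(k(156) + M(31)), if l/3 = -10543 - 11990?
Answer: 5823208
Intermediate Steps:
P = -166
M(f) = -169 (M(f) = -3 - 166 = -169)
l = -67599 (l = 3*(-10543 - 11990) = 3*(-22533) = -67599)
(l + 37111)*(k(156) + M(31)) = (-67599 + 37111)*(-22 - 169) = -30488*(-191) = 5823208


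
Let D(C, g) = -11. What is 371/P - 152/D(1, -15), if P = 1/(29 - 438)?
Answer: -1668977/11 ≈ -1.5173e+5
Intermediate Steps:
P = -1/409 (P = 1/(-409) = -1/409 ≈ -0.0024450)
371/P - 152/D(1, -15) = 371/(-1/409) - 152/(-11) = 371*(-409) - 152*(-1/11) = -151739 + 152/11 = -1668977/11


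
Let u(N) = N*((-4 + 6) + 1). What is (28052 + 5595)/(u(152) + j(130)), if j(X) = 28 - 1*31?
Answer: 33647/453 ≈ 74.276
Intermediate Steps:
j(X) = -3 (j(X) = 28 - 31 = -3)
u(N) = 3*N (u(N) = N*(2 + 1) = N*3 = 3*N)
(28052 + 5595)/(u(152) + j(130)) = (28052 + 5595)/(3*152 - 3) = 33647/(456 - 3) = 33647/453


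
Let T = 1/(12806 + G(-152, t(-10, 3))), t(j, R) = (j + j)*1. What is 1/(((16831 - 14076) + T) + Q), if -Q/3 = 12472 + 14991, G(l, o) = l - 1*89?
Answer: -12565/1000601209 ≈ -1.2557e-5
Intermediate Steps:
t(j, R) = 2*j (t(j, R) = (2*j)*1 = 2*j)
G(l, o) = -89 + l (G(l, o) = l - 89 = -89 + l)
Q = -82389 (Q = -3*(12472 + 14991) = -3*27463 = -82389)
T = 1/12565 (T = 1/(12806 + (-89 - 152)) = 1/(12806 - 241) = 1/12565 ≈ 7.9586e-5)
1/(((16831 - 14076) + T) + Q) = 1/(((16831 - 14076) + 1/12565) - 82389) = 1/((2755 + 1/12565) - 82389) = 1/(34616576/12565 - 82389) = 1/(-1000601209/12565) = -12565/1000601209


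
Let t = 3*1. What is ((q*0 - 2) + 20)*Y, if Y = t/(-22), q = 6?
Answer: -27/11 ≈ -2.4545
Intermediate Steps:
t = 3
Y = -3/22 (Y = 3/(-22) = 3*(-1/22) = -3/22 ≈ -0.13636)
((q*0 - 2) + 20)*Y = ((6*0 - 2) + 20)*(-3/22) = ((0 - 2) + 20)*(-3/22) = (-2 + 20)*(-3/22) = 18*(-3/22) = -27/11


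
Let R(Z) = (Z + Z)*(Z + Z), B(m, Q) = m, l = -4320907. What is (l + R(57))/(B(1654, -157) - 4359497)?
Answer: 4307911/4357843 ≈ 0.98854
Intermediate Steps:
R(Z) = 4*Z² (R(Z) = (2*Z)*(2*Z) = 4*Z²)
(l + R(57))/(B(1654, -157) - 4359497) = (-4320907 + 4*57²)/(1654 - 4359497) = (-4320907 + 4*3249)/(-4357843) = (-4320907 + 12996)*(-1/4357843) = -4307911*(-1/4357843) = 4307911/4357843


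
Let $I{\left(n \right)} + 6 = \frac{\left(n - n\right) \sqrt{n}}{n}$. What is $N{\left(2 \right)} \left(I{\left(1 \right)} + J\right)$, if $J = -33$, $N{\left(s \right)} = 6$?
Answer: $-234$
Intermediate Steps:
$I{\left(n \right)} = -6$ ($I{\left(n \right)} = -6 + \frac{\left(n - n\right) \sqrt{n}}{n} = -6 + \frac{0 \sqrt{n}}{n} = -6 + \frac{0}{n} = -6 + 0 = -6$)
$N{\left(2 \right)} \left(I{\left(1 \right)} + J\right) = 6 \left(-6 - 33\right) = 6 \left(-39\right) = -234$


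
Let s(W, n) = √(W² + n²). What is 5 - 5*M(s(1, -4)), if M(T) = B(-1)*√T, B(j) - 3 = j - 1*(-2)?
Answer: 5 - 20*17^(¼) ≈ -35.611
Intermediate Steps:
B(j) = 5 + j (B(j) = 3 + (j - 1*(-2)) = 3 + (j + 2) = 3 + (2 + j) = 5 + j)
M(T) = 4*√T (M(T) = (5 - 1)*√T = 4*√T)
5 - 5*M(s(1, -4)) = 5 - 20*√(√(1² + (-4)²)) = 5 - 20*√(√(1 + 16)) = 5 - 20*√(√17) = 5 - 20*17^(¼)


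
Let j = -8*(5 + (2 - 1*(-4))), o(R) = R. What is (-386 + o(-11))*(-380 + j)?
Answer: 185796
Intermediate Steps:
j = -88 (j = -8*(5 + (2 + 4)) = -8*(5 + 6) = -8*11 = -88)
(-386 + o(-11))*(-380 + j) = (-386 - 11)*(-380 - 88) = -397*(-468) = 185796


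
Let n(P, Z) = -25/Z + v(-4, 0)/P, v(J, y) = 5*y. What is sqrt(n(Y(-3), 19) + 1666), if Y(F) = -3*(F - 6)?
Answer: sqrt(600951)/19 ≈ 40.801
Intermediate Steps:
Y(F) = 18 - 3*F (Y(F) = -3*(-6 + F) = 18 - 3*F)
n(P, Z) = -25/Z (n(P, Z) = -25/Z + (5*0)/P = -25/Z + 0/P = -25/Z + 0 = -25/Z)
sqrt(n(Y(-3), 19) + 1666) = sqrt(-25/19 + 1666) = sqrt(31629/19) = sqrt(600951)/19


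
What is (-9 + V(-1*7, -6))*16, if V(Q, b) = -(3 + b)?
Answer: -96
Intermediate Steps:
V(Q, b) = -3 - b
(-9 + V(-1*7, -6))*16 = (-9 + (-3 - 1*(-6)))*16 = (-9 + (-3 + 6))*16 = (-9 + 3)*16 = -6*16 = -96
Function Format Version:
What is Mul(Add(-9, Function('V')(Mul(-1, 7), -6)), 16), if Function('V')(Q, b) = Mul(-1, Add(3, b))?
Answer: -96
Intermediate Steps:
Function('V')(Q, b) = Add(-3, Mul(-1, b))
Mul(Add(-9, Function('V')(Mul(-1, 7), -6)), 16) = Mul(Add(-9, Add(-3, Mul(-1, -6))), 16) = Mul(Add(-9, Add(-3, 6)), 16) = Mul(Add(-9, 3), 16) = Mul(-6, 16) = -96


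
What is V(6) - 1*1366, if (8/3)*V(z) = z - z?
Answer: -1366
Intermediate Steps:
V(z) = 0 (V(z) = 3*(z - z)/8 = (3/8)*0 = 0)
V(6) - 1*1366 = 0 - 1*1366 = 0 - 1366 = -1366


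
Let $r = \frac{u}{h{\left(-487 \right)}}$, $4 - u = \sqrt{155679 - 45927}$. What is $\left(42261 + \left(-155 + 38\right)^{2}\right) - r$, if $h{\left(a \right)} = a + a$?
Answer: $\frac{27247652}{487} - \frac{\sqrt{27438}}{487} \approx 55950.0$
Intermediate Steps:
$h{\left(a \right)} = 2 a$
$u = 4 - 2 \sqrt{27438}$ ($u = 4 - \sqrt{155679 - 45927} = 4 - \sqrt{109752} = 4 - 2 \sqrt{27438} \approx -327.29$)
$r = - \frac{2}{487} + \frac{\sqrt{27438}}{487}$ ($r = \frac{4 - 2 \sqrt{27438}}{2 \left(-487\right)} = \frac{4 - 2 \sqrt{27438}}{-974} = \left(4 - 2 \sqrt{27438}\right) \left(- \frac{1}{974}\right) = - \frac{2}{487} + \frac{\sqrt{27438}}{487} \approx 0.33603$)
$\left(42261 + \left(-155 + 38\right)^{2}\right) - r = \left(42261 + \left(-155 + 38\right)^{2}\right) - \left(- \frac{2}{487} + \frac{\sqrt{27438}}{487}\right) = \left(42261 + \left(-117\right)^{2}\right) + \left(\frac{2}{487} - \frac{\sqrt{27438}}{487}\right) = \left(42261 + 13689\right) + \left(\frac{2}{487} - \frac{\sqrt{27438}}{487}\right) = 55950 + \left(\frac{2}{487} - \frac{\sqrt{27438}}{487}\right) = \frac{27247652}{487} - \frac{\sqrt{27438}}{487}$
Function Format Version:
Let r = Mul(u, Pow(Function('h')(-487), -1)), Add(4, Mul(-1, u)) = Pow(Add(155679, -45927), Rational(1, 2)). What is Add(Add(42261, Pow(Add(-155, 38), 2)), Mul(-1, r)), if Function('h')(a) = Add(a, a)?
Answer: Add(Rational(27247652, 487), Mul(Rational(-1, 487), Pow(27438, Rational(1, 2)))) ≈ 55950.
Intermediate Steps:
Function('h')(a) = Mul(2, a)
u = Add(4, Mul(-2, Pow(27438, Rational(1, 2)))) (u = Add(4, Mul(-1, Pow(Add(155679, -45927), Rational(1, 2)))) = Add(4, Mul(-1, Pow(109752, Rational(1, 2)))) = Add(4, Mul(-1, Mul(2, Pow(27438, Rational(1, 2))))) = Add(4, Mul(-2, Pow(27438, Rational(1, 2)))) ≈ -327.29)
r = Add(Rational(-2, 487), Mul(Rational(1, 487), Pow(27438, Rational(1, 2)))) (r = Mul(Add(4, Mul(-2, Pow(27438, Rational(1, 2)))), Pow(Mul(2, -487), -1)) = Mul(Add(4, Mul(-2, Pow(27438, Rational(1, 2)))), Pow(-974, -1)) = Mul(Add(4, Mul(-2, Pow(27438, Rational(1, 2)))), Rational(-1, 974)) = Add(Rational(-2, 487), Mul(Rational(1, 487), Pow(27438, Rational(1, 2)))) ≈ 0.33603)
Add(Add(42261, Pow(Add(-155, 38), 2)), Mul(-1, r)) = Add(Add(42261, Pow(Add(-155, 38), 2)), Mul(-1, Add(Rational(-2, 487), Mul(Rational(1, 487), Pow(27438, Rational(1, 2)))))) = Add(Add(42261, Pow(-117, 2)), Add(Rational(2, 487), Mul(Rational(-1, 487), Pow(27438, Rational(1, 2))))) = Add(Add(42261, 13689), Add(Rational(2, 487), Mul(Rational(-1, 487), Pow(27438, Rational(1, 2))))) = Add(55950, Add(Rational(2, 487), Mul(Rational(-1, 487), Pow(27438, Rational(1, 2))))) = Add(Rational(27247652, 487), Mul(Rational(-1, 487), Pow(27438, Rational(1, 2))))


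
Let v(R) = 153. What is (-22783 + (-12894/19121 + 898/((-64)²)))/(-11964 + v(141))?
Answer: 297398575749/154172164096 ≈ 1.9290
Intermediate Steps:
(-22783 + (-12894/19121 + 898/((-64)²)))/(-11964 + v(141)) = (-22783 + (-12894/19121 + 898/((-64)²)))/(-11964 + 153) = (-22783 + (-12894*1/19121 + 898/4096))/(-11811) = (-22783 + (-12894/19121 + 898*(1/4096)))*(-1/11811) = (-22783 + (-12894/19121 + 449/2048))*(-1/11811) = (-22783 - 17821583/39159808)*(-1/11811) = -892195727247/39159808*(-1/11811) = 297398575749/154172164096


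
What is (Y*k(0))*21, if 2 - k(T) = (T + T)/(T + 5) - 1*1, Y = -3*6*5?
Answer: -5670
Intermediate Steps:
Y = -90 (Y = -18*5 = -90)
k(T) = 3 - 2*T/(5 + T) (k(T) = 2 - ((T + T)/(T + 5) - 1*1) = 2 - ((2*T)/(5 + T) - 1) = 2 - (2*T/(5 + T) - 1) = 2 - (-1 + 2*T/(5 + T)) = 2 + (1 - 2*T/(5 + T)) = 3 - 2*T/(5 + T))
(Y*k(0))*21 = -90*(15 + 0)/(5 + 0)*21 = -90*15/5*21 = -18*15*21 = -90*3*21 = -270*21 = -5670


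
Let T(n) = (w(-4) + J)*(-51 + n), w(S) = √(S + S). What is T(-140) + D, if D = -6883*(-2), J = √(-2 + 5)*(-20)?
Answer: 13766 + 3820*√3 - 382*I*√2 ≈ 20382.0 - 540.23*I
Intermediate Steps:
J = -20*√3 (J = √3*(-20) = -20*√3 ≈ -34.641)
w(S) = √2*√S (w(S) = √(2*S) = √2*√S)
T(n) = (-51 + n)*(-20*√3 + 2*I*√2) (T(n) = (√2*√(-4) - 20*√3)*(-51 + n) = (√2*(2*I) - 20*√3)*(-51 + n) = (2*I*√2 - 20*√3)*(-51 + n) = (-20*√3 + 2*I*√2)*(-51 + n) = (-51 + n)*(-20*√3 + 2*I*√2))
D = 13766
T(-140) + D = (1020*√3 - 102*I*√2 - 20*(-140)*√3 + 2*I*(-140)*√2) + 13766 = (1020*√3 - 102*I*√2 + 2800*√3 - 280*I*√2) + 13766 = (3820*√3 - 382*I*√2) + 13766 = 13766 + 3820*√3 - 382*I*√2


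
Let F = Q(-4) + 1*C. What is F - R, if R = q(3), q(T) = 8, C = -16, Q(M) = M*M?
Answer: -8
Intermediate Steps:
Q(M) = M**2
F = 0 (F = (-4)**2 + 1*(-16) = 16 - 16 = 0)
R = 8
F - R = 0 - 1*8 = 0 - 8 = -8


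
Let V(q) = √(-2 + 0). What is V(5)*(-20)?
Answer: -20*I*√2 ≈ -28.284*I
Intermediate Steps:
V(q) = I*√2 (V(q) = √(-2) = I*√2)
V(5)*(-20) = (I*√2)*(-20) = -20*I*√2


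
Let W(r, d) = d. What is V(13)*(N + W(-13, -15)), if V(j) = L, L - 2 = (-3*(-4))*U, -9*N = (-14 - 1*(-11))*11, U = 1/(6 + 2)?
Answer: -119/3 ≈ -39.667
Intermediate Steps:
U = ⅛ (U = 1/8 = ⅛ ≈ 0.12500)
N = 11/3 (N = -(-14 - 1*(-11))*11/9 = -(-14 + 11)*11/9 = -(-1)*11/3 = -⅑*(-33) = 11/3 ≈ 3.6667)
L = 7/2 (L = 2 - 3*(-4)*(⅛) = 2 + 12*(⅛) = 2 + 3/2 = 7/2 ≈ 3.5000)
V(j) = 7/2
V(13)*(N + W(-13, -15)) = 7*(11/3 - 15)/2 = (7/2)*(-34/3) = -119/3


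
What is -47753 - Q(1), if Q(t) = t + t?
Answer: -47755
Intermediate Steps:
Q(t) = 2*t
-47753 - Q(1) = -47753 - 2 = -47755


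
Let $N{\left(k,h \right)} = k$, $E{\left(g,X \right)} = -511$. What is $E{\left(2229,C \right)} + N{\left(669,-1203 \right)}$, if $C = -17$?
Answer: $158$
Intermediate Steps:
$E{\left(2229,C \right)} + N{\left(669,-1203 \right)} = -511 + 669 = 158$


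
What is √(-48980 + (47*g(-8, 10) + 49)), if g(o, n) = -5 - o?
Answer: I*√48790 ≈ 220.88*I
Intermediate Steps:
√(-48980 + (47*g(-8, 10) + 49)) = √(-48980 + (47*(-5 - 1*(-8)) + 49)) = √(-48980 + (47*(-5 + 8) + 49)) = √(-48980 + (47*3 + 49)) = √(-48980 + (141 + 49)) = √(-48980 + 190) = √(-48790) = I*√48790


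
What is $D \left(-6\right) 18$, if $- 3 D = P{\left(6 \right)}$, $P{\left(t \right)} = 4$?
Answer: $144$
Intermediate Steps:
$D = - \frac{4}{3}$ ($D = \left(- \frac{1}{3}\right) 4 = - \frac{4}{3} \approx -1.3333$)
$D \left(-6\right) 18 = \left(- \frac{4}{3}\right) \left(-6\right) 18 = 8 \cdot 18 = 144$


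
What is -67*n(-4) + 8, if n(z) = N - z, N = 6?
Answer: -662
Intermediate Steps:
n(z) = 6 - z
-67*n(-4) + 8 = -67*(6 - 1*(-4)) + 8 = -67*(6 + 4) + 8 = -67*10 + 8 = -670 + 8 = -662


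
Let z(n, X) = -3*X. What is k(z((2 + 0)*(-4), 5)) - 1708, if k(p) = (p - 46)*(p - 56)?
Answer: 2623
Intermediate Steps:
k(p) = (-56 + p)*(-46 + p) (k(p) = (-46 + p)*(-56 + p) = (-56 + p)*(-46 + p))
k(z((2 + 0)*(-4), 5)) - 1708 = (2576 + (-3*5)² - (-306)*5) - 1708 = (2576 + (-15)² - 102*(-15)) - 1708 = (2576 + 225 + 1530) - 1708 = 4331 - 1708 = 2623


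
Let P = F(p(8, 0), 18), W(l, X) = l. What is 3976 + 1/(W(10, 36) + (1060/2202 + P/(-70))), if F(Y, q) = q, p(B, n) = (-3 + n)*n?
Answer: 1566546751/393991 ≈ 3976.1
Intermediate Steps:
p(B, n) = n*(-3 + n)
P = 18
3976 + 1/(W(10, 36) + (1060/2202 + P/(-70))) = 3976 + 1/(10 + (1060/2202 + 18/(-70))) = 3976 + 1/(10 + (1060*(1/2202) + 18*(-1/70))) = 3976 + 1/(10 + (530/1101 - 9/35)) = 3976 + 1/(10 + 8641/38535) = 3976 + 1/(393991/38535) = 3976 + 38535/393991 = 1566546751/393991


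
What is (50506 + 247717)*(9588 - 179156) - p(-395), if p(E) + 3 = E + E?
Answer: -50569076871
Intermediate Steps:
p(E) = -3 + 2*E (p(E) = -3 + (E + E) = -3 + 2*E)
(50506 + 247717)*(9588 - 179156) - p(-395) = (50506 + 247717)*(9588 - 179156) - (-3 + 2*(-395)) = 298223*(-169568) - (-3 - 790) = -50569077664 - 1*(-793) = -50569077664 + 793 = -50569076871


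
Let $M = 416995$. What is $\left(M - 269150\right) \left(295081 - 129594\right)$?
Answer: $24466425515$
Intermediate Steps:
$\left(M - 269150\right) \left(295081 - 129594\right) = \left(416995 - 269150\right) \left(295081 - 129594\right) = 147845 \cdot 165487 = 24466425515$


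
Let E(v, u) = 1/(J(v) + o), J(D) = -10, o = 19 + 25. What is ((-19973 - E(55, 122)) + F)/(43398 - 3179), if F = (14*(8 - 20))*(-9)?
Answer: -627675/1367446 ≈ -0.45901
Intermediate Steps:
o = 44
F = 1512 (F = (14*(-12))*(-9) = -168*(-9) = 1512)
E(v, u) = 1/34 (E(v, u) = 1/(-10 + 44) = 1/34)
((-19973 - E(55, 122)) + F)/(43398 - 3179) = ((-19973 - 1*1/34) + 1512)/(43398 - 3179) = ((-19973 - 1/34) + 1512)/40219 = (-679083/34 + 1512)*(1/40219) = -627675/34*1/40219 = -627675/1367446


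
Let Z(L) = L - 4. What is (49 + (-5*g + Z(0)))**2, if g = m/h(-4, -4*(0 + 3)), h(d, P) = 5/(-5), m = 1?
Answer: 2500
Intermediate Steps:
Z(L) = -4 + L
h(d, P) = -1 (h(d, P) = 5*(-1/5) = -1)
g = -1 (g = 1/(-1) = 1*(-1) = -1)
(49 + (-5*g + Z(0)))**2 = (49 + (-5*(-1) + (-4 + 0)))**2 = (49 + (5 - 4))**2 = (49 + 1)**2 = 50**2 = 2500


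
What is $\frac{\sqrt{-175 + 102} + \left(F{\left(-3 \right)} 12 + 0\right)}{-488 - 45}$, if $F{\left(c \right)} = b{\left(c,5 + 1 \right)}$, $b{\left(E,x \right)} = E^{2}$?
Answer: $- \frac{108}{533} - \frac{i \sqrt{73}}{533} \approx -0.20263 - 0.01603 i$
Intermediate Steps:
$F{\left(c \right)} = c^{2}$
$\frac{\sqrt{-175 + 102} + \left(F{\left(-3 \right)} 12 + 0\right)}{-488 - 45} = \frac{\sqrt{-175 + 102} + \left(\left(-3\right)^{2} \cdot 12 + 0\right)}{-488 - 45} = \frac{\sqrt{-73} + \left(9 \cdot 12 + 0\right)}{-533} = \left(i \sqrt{73} + \left(108 + 0\right)\right) \left(- \frac{1}{533}\right) = \left(i \sqrt{73} + 108\right) \left(- \frac{1}{533}\right) = \left(108 + i \sqrt{73}\right) \left(- \frac{1}{533}\right) = - \frac{108}{533} - \frac{i \sqrt{73}}{533}$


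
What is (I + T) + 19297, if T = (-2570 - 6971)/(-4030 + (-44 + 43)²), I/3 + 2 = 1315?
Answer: 93627385/4029 ≈ 23238.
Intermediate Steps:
I = 3939 (I = -6 + 3*1315 = -6 + 3945 = 3939)
T = 9541/4029 (T = -9541/(-4030 + (-1)²) = -9541/(-4030 + 1) = -9541/(-4029) = -9541*(-1/4029) = 9541/4029 ≈ 2.3681)
(I + T) + 19297 = (3939 + 9541/4029) + 19297 = 15879772/4029 + 19297 = 93627385/4029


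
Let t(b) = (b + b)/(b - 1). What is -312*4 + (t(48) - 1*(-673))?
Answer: -26929/47 ≈ -572.96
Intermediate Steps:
t(b) = 2*b/(-1 + b) (t(b) = (2*b)/(-1 + b) = 2*b/(-1 + b))
-312*4 + (t(48) - 1*(-673)) = -312*4 + (2*48/(-1 + 48) - 1*(-673)) = -1248 + (2*48/47 + 673) = -1248 + (2*48*(1/47) + 673) = -1248 + (96/47 + 673) = -1248 + 31727/47 = -26929/47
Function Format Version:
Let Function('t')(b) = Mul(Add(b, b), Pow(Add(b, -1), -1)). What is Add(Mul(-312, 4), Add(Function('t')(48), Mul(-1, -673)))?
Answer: Rational(-26929, 47) ≈ -572.96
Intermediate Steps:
Function('t')(b) = Mul(2, b, Pow(Add(-1, b), -1)) (Function('t')(b) = Mul(Mul(2, b), Pow(Add(-1, b), -1)) = Mul(2, b, Pow(Add(-1, b), -1)))
Add(Mul(-312, 4), Add(Function('t')(48), Mul(-1, -673))) = Add(Mul(-312, 4), Add(Mul(2, 48, Pow(Add(-1, 48), -1)), Mul(-1, -673))) = Add(-1248, Add(Mul(2, 48, Pow(47, -1)), 673)) = Add(-1248, Add(Mul(2, 48, Rational(1, 47)), 673)) = Add(-1248, Add(Rational(96, 47), 673)) = Add(-1248, Rational(31727, 47)) = Rational(-26929, 47)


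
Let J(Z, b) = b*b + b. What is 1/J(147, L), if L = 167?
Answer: 1/28056 ≈ 3.5643e-5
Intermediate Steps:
J(Z, b) = b + b**2 (J(Z, b) = b**2 + b = b + b**2)
1/J(147, L) = 1/(167*(1 + 167)) = 1/(167*168) = 1/28056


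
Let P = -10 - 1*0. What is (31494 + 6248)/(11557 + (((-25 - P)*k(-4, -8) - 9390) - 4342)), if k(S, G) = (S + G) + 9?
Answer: -18871/1065 ≈ -17.719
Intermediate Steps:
P = -10 (P = -10 + 0 = -10)
k(S, G) = 9 + G + S (k(S, G) = (G + S) + 9 = 9 + G + S)
(31494 + 6248)/(11557 + (((-25 - P)*k(-4, -8) - 9390) - 4342)) = (31494 + 6248)/(11557 + (((-25 - 1*(-10))*(9 - 8 - 4) - 9390) - 4342)) = 37742/(11557 + (((-25 + 10)*(-3) - 9390) - 4342)) = 37742/(11557 + ((-15*(-3) - 9390) - 4342)) = 37742/(11557 + ((45 - 9390) - 4342)) = 37742/(11557 + (-9345 - 4342)) = 37742/(11557 - 13687) = 37742/(-2130) = 37742*(-1/2130) = -18871/1065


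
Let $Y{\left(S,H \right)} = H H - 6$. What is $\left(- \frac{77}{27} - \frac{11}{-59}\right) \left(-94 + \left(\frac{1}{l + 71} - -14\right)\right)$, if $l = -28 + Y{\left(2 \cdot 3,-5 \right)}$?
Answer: $\frac{1169773}{5487} \approx 213.19$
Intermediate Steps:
$Y{\left(S,H \right)} = -6 + H^{2}$ ($Y{\left(S,H \right)} = H^{2} - 6 = -6 + H^{2}$)
$l = -9$ ($l = -28 - \left(6 - \left(-5\right)^{2}\right) = -28 + \left(-6 + 25\right) = -28 + 19 = -9$)
$\left(- \frac{77}{27} - \frac{11}{-59}\right) \left(-94 + \left(\frac{1}{l + 71} - -14\right)\right) = \left(- \frac{77}{27} - \frac{11}{-59}\right) \left(-94 + \left(\frac{1}{-9 + 71} - -14\right)\right) = \left(\left(-77\right) \frac{1}{27} - - \frac{11}{59}\right) \left(-94 + \left(\frac{1}{62} + 14\right)\right) = \left(- \frac{77}{27} + \frac{11}{59}\right) \left(-94 + \left(\frac{1}{62} + 14\right)\right) = - \frac{4246 \left(-94 + \frac{869}{62}\right)}{1593} = \left(- \frac{4246}{1593}\right) \left(- \frac{4959}{62}\right) = \frac{1169773}{5487}$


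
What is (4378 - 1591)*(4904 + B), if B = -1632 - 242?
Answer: 8444610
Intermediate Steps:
B = -1874
(4378 - 1591)*(4904 + B) = (4378 - 1591)*(4904 - 1874) = 2787*3030 = 8444610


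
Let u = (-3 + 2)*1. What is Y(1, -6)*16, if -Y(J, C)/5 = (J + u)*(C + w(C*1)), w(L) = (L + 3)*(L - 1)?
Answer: 0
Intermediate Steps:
w(L) = (-1 + L)*(3 + L) (w(L) = (3 + L)*(-1 + L) = (-1 + L)*(3 + L))
u = -1 (u = -1*1 = -1)
Y(J, C) = -5*(-1 + J)*(-3 + C**2 + 3*C) (Y(J, C) = -5*(J - 1)*(C + (-3 + (C*1)**2 + 2*(C*1))) = -5*(-1 + J)*(C + (-3 + C**2 + 2*C)) = -5*(-1 + J)*(-3 + C**2 + 3*C))
Y(1, -6)*16 = (-15 + 5*(-6)**2 + 15*(-6) - 5*(-6)*1 - 5*1*(-3 + (-6)**2 + 2*(-6)))*16 = (-15 + 5*36 - 90 + 30 - 5*1*(-3 + 36 - 12))*16 = (-15 + 180 - 90 + 30 - 5*1*21)*16 = (-15 + 180 - 90 + 30 - 105)*16 = 0*16 = 0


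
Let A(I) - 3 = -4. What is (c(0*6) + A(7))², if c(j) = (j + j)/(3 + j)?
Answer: 1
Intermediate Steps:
A(I) = -1 (A(I) = 3 - 4 = -1)
c(j) = 2*j/(3 + j) (c(j) = (2*j)/(3 + j) = 2*j/(3 + j))
(c(0*6) + A(7))² = (2*(0*6)/(3 + 0*6) - 1)² = (2*0/(3 + 0) - 1)² = (2*0/3 - 1)² = (2*0*(⅓) - 1)² = (0 - 1)² = (-1)² = 1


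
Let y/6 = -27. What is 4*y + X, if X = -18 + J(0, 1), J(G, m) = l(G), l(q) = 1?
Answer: -665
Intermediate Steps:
y = -162 (y = 6*(-27) = -162)
J(G, m) = 1
X = -17 (X = -18 + 1 = -17)
4*y + X = 4*(-162) - 17 = -648 - 17 = -665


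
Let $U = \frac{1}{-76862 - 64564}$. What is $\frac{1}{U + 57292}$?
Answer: $\frac{141426}{8102578391} \approx 1.7454 \cdot 10^{-5}$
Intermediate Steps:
$U = - \frac{1}{141426}$ ($U = \frac{1}{-141426} = - \frac{1}{141426} \approx -7.0708 \cdot 10^{-6}$)
$\frac{1}{U + 57292} = \frac{1}{- \frac{1}{141426} + 57292} = \frac{1}{\frac{8102578391}{141426}} = \frac{141426}{8102578391}$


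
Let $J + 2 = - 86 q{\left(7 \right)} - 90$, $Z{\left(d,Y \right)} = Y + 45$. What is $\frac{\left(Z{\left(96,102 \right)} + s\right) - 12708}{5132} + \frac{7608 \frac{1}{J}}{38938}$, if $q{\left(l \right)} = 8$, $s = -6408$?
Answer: $- \frac{24006611809}{6494469020} \approx -3.6965$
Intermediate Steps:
$Z{\left(d,Y \right)} = 45 + Y$
$J = -780$ ($J = -2 - 778 = -780$)
$\frac{\left(Z{\left(96,102 \right)} + s\right) - 12708}{5132} + \frac{7608 \frac{1}{J}}{38938} = \frac{\left(\left(45 + 102\right) - 6408\right) - 12708}{5132} + \frac{7608 \frac{1}{-780}}{38938} = \left(\left(147 - 6408\right) - 12708\right) \frac{1}{5132} + 7608 \left(- \frac{1}{780}\right) \frac{1}{38938} = \left(-6261 - 12708\right) \frac{1}{5132} - \frac{317}{1265485} = \left(-18969\right) \frac{1}{5132} - \frac{317}{1265485} = - \frac{18969}{5132} - \frac{317}{1265485} = - \frac{24006611809}{6494469020}$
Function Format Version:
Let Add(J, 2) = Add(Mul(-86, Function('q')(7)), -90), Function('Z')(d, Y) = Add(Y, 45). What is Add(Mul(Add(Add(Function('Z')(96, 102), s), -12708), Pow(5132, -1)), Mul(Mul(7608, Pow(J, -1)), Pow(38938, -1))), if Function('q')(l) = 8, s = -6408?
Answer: Rational(-24006611809, 6494469020) ≈ -3.6965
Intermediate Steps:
Function('Z')(d, Y) = Add(45, Y)
J = -780 (J = Add(-2, Add(Mul(-86, 8), -90)) = Add(-2, Add(-688, -90)) = Add(-2, -778) = -780)
Add(Mul(Add(Add(Function('Z')(96, 102), s), -12708), Pow(5132, -1)), Mul(Mul(7608, Pow(J, -1)), Pow(38938, -1))) = Add(Mul(Add(Add(Add(45, 102), -6408), -12708), Pow(5132, -1)), Mul(Mul(7608, Pow(-780, -1)), Pow(38938, -1))) = Add(Mul(Add(Add(147, -6408), -12708), Rational(1, 5132)), Mul(Mul(7608, Rational(-1, 780)), Rational(1, 38938))) = Add(Mul(Add(-6261, -12708), Rational(1, 5132)), Mul(Rational(-634, 65), Rational(1, 38938))) = Add(Mul(-18969, Rational(1, 5132)), Rational(-317, 1265485)) = Add(Rational(-18969, 5132), Rational(-317, 1265485)) = Rational(-24006611809, 6494469020)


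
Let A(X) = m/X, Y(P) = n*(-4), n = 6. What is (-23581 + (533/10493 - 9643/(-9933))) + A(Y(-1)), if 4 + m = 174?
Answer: -1404804544037/59558268 ≈ -23587.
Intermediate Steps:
m = 170 (m = -4 + 174 = 170)
Y(P) = -24 (Y(P) = 6*(-4) = -24)
A(X) = 170/X
(-23581 + (533/10493 - 9643/(-9933))) + A(Y(-1)) = (-23581 + (533/10493 - 9643/(-9933))) + 170/(-24) = (-23581 + (533*(1/10493) - 9643*(-1/9933))) + 170*(-1/24) = (-23581 + (533/10493 + 9643/9933)) - 85/12 = (-23581 + 15211184/14889567) - 85/12 = -351095668243/14889567 - 85/12 = -1404804544037/59558268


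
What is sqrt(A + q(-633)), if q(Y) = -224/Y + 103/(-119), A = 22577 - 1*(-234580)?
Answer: 2*sqrt(364786567515573)/75327 ≈ 507.11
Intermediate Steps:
A = 257157 (A = 22577 + 234580 = 257157)
q(Y) = -103/119 - 224/Y (q(Y) = -224/Y + 103*(-1/119) = -224/Y - 103/119 = -103/119 - 224/Y)
sqrt(A + q(-633)) = sqrt(257157 + (-103/119 - 224/(-633))) = sqrt(257157 + (-103/119 - 224*(-1/633))) = sqrt(257157 + (-103/119 + 224/633)) = sqrt(257157 - 38543/75327) = sqrt(19370826796/75327) = 2*sqrt(364786567515573)/75327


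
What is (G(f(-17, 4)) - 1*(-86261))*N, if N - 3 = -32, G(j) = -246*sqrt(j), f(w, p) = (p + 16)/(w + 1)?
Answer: -2501569 + 3567*I*sqrt(5) ≈ -2.5016e+6 + 7976.1*I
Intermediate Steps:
f(w, p) = (16 + p)/(1 + w)
N = -29 (N = 3 - 32 = -29)
(G(f(-17, 4)) - 1*(-86261))*N = (-246*sqrt(16 + 4)*(I/4) - 1*(-86261))*(-29) = (-246*2*sqrt(5)*(I/4) + 86261)*(-29) = (-246*I*sqrt(5)/2 + 86261)*(-29) = (-123*I*sqrt(5) + 86261)*(-29) = (86261 - 123*I*sqrt(5))*(-29) = -2501569 + 3567*I*sqrt(5)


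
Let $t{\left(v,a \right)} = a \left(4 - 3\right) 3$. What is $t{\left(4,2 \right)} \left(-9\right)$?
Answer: $-54$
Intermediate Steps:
$t{\left(v,a \right)} = 3 a$ ($t{\left(v,a \right)} = a 1 \cdot 3 = a 3 = 3 a$)
$t{\left(4,2 \right)} \left(-9\right) = 3 \cdot 2 \left(-9\right) = 6 \left(-9\right) = -54$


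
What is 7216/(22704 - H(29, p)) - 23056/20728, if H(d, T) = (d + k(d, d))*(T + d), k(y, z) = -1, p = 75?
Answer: -2396493/3205067 ≈ -0.74772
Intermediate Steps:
H(d, T) = (-1 + d)*(T + d) (H(d, T) = (d - 1)*(T + d) = (-1 + d)*(T + d))
7216/(22704 - H(29, p)) - 23056/20728 = 7216/(22704 - (29**2 - 1*75 - 1*29 + 75*29)) - 23056/20728 = 7216/(22704 - (841 - 75 - 29 + 2175)) - 23056*1/20728 = 7216/(22704 - 1*2912) - 2882/2591 = 7216/(22704 - 2912) - 2882/2591 = 7216/19792 - 2882/2591 = 7216*(1/19792) - 2882/2591 = 451/1237 - 2882/2591 = -2396493/3205067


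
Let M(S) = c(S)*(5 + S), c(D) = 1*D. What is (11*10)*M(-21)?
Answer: 36960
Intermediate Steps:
c(D) = D
M(S) = S*(5 + S)
(11*10)*M(-21) = (11*10)*(-21*(5 - 21)) = 110*(-21*(-16)) = 110*336 = 36960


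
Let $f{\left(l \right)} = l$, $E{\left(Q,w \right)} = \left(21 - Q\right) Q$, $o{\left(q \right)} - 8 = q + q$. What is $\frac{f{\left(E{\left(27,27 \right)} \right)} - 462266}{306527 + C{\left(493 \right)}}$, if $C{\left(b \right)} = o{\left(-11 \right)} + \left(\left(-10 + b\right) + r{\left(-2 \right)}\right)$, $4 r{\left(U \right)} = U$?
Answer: $- \frac{924856}{613991} \approx -1.5063$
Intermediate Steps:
$r{\left(U \right)} = \frac{U}{4}$
$o{\left(q \right)} = 8 + 2 q$ ($o{\left(q \right)} = 8 + \left(q + q\right) = 8 + 2 q$)
$E{\left(Q,w \right)} = Q \left(21 - Q\right)$
$C{\left(b \right)} = - \frac{49}{2} + b$ ($C{\left(b \right)} = \left(8 + 2 \left(-11\right)\right) + \left(\left(-10 + b\right) + \frac{1}{4} \left(-2\right)\right) = \left(8 - 22\right) + \left(\left(-10 + b\right) - \frac{1}{2}\right) = -14 + \left(- \frac{21}{2} + b\right) = - \frac{49}{2} + b$)
$\frac{f{\left(E{\left(27,27 \right)} \right)} - 462266}{306527 + C{\left(493 \right)}} = \frac{27 \left(21 - 27\right) - 462266}{306527 + \left(- \frac{49}{2} + 493\right)} = \frac{27 \left(21 - 27\right) - 462266}{306527 + \frac{937}{2}} = \frac{27 \left(-6\right) - 462266}{\frac{613991}{2}} = \left(-162 - 462266\right) \frac{2}{613991} = \left(-462428\right) \frac{2}{613991} = - \frac{924856}{613991}$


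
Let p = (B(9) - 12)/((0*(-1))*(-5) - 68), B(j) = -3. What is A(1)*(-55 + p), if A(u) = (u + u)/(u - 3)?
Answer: 3725/68 ≈ 54.779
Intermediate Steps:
A(u) = 2*u/(-3 + u) (A(u) = (2*u)/(-3 + u) = 2*u/(-3 + u))
p = 15/68 (p = (-3 - 12)/((0*(-1))*(-5) - 68) = -15/(0*(-5) - 68) = -15/(0 - 68) = -15/(-68) = -15*(-1/68) = 15/68 ≈ 0.22059)
A(1)*(-55 + p) = (2*1/(-3 + 1))*(-55 + 15/68) = (2*1/(-2))*(-3725/68) = (2*1*(-1/2))*(-3725/68) = -1*(-3725/68) = 3725/68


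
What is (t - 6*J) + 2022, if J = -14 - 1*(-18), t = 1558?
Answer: 3556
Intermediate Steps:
J = 4 (J = -14 + 18 = 4)
(t - 6*J) + 2022 = (1558 - 6*4) + 2022 = (1558 - 24) + 2022 = 1534 + 2022 = 3556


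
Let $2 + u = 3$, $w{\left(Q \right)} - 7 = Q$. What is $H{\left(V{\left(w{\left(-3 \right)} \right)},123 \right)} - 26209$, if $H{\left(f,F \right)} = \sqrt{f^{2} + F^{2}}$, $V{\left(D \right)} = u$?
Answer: $-26209 + \sqrt{15130} \approx -26086.0$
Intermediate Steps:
$w{\left(Q \right)} = 7 + Q$
$u = 1$ ($u = -2 + 3 = 1$)
$V{\left(D \right)} = 1$
$H{\left(f,F \right)} = \sqrt{F^{2} + f^{2}}$
$H{\left(V{\left(w{\left(-3 \right)} \right)},123 \right)} - 26209 = \sqrt{123^{2} + 1^{2}} - 26209 = \sqrt{15129 + 1} - 26209 = \sqrt{15130} - 26209 = -26209 + \sqrt{15130}$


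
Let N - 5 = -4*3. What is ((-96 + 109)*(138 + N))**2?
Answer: 2900209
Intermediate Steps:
N = -7 (N = 5 - 4*3 = 5 - 12 = -7)
((-96 + 109)*(138 + N))**2 = ((-96 + 109)*(138 - 7))**2 = (13*131)**2 = 1703**2 = 2900209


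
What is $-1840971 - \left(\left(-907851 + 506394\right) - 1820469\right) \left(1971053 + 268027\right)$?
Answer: $4975068227109$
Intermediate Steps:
$-1840971 - \left(\left(-907851 + 506394\right) - 1820469\right) \left(1971053 + 268027\right) = -1840971 - \left(-401457 - 1820469\right) 2239080 = -1840971 - \left(-2221926\right) 2239080 = -1840971 - -4975070068080 = -1840971 + 4975070068080 = 4975068227109$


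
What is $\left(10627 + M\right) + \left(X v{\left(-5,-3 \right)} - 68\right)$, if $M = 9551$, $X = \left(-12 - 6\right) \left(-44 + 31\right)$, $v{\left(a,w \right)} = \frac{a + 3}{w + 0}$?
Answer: $20266$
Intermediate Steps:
$v{\left(a,w \right)} = \frac{3 + a}{w}$
$X = 234$ ($X = \left(-18\right) \left(-13\right) = 234$)
$\left(10627 + M\right) + \left(X v{\left(-5,-3 \right)} - 68\right) = \left(10627 + 9551\right) - \left(68 - 234 \frac{3 - 5}{-3}\right) = 20178 - \left(68 - 234 \left(\left(- \frac{1}{3}\right) \left(-2\right)\right)\right) = 20178 + \left(234 \cdot \frac{2}{3} - 68\right) = 20178 + \left(156 - 68\right) = 20178 + 88 = 20266$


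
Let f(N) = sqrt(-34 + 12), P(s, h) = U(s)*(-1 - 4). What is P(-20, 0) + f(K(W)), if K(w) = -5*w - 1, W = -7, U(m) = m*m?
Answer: -2000 + I*sqrt(22) ≈ -2000.0 + 4.6904*I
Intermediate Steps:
U(m) = m**2
P(s, h) = -5*s**2 (P(s, h) = s**2*(-1 - 4) = s**2*(-5) = -5*s**2)
K(w) = -1 - 5*w
f(N) = I*sqrt(22) (f(N) = sqrt(-22) = I*sqrt(22))
P(-20, 0) + f(K(W)) = -5*(-20)**2 + I*sqrt(22) = -5*400 + I*sqrt(22) = -2000 + I*sqrt(22)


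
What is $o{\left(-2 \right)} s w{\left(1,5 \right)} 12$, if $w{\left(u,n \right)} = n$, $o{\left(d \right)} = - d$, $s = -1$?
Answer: $-120$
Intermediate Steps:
$o{\left(-2 \right)} s w{\left(1,5 \right)} 12 = \left(-1\right) \left(-2\right) \left(-1\right) 5 \cdot 12 = 2 \left(-1\right) 5 \cdot 12 = \left(-2\right) 5 \cdot 12 = \left(-10\right) 12 = -120$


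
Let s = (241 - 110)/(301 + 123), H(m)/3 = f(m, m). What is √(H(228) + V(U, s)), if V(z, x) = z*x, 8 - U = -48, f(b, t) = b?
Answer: √1969957/53 ≈ 26.482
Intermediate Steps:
H(m) = 3*m
U = 56 (U = 8 - 1*(-48) = 8 + 48 = 56)
s = 131/424 ≈ 0.30896
V(z, x) = x*z
√(H(228) + V(U, s)) = √(3*228 + (131/424)*56) = √(684 + 917/53) = √(37169/53) = √1969957/53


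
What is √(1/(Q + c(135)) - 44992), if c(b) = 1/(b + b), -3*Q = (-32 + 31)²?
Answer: I*√356405662/89 ≈ 212.12*I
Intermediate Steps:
Q = -⅓ (Q = -(-32 + 31)²/3 = -⅓*(-1)² = -⅓*1 = -⅓ ≈ -0.33333)
c(b) = 1/(2*b)
√(1/(Q + c(135)) - 44992) = √(1/(-⅓ + (½)/135) - 44992) = √(1/(-⅓ + (½)*(1/135)) - 44992) = √(1/(-⅓ + 1/270) - 44992) = √(1/(-89/270) - 44992) = √(-270/89 - 44992) = √(-4004558/89) = I*√356405662/89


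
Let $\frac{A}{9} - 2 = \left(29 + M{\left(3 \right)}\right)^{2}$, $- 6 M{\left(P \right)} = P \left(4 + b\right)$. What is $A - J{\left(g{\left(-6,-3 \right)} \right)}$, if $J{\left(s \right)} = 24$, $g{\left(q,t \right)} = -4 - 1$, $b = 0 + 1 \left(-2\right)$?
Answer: $7050$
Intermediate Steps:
$b = -2$ ($b = 0 - 2 = -2$)
$g{\left(q,t \right)} = -5$ ($g{\left(q,t \right)} = -4 - 1 = -5$)
$M{\left(P \right)} = - \frac{P}{3}$ ($M{\left(P \right)} = - \frac{P \left(4 - 2\right)}{6} = - \frac{P 2}{6} = - \frac{2 P}{6} = - \frac{P}{3}$)
$A = 7074$ ($A = 18 + 9 \left(29 - 1\right)^{2} = 18 + 9 \cdot 28^{2} = 18 + 9 \cdot 784 = 18 + 7056 = 7074$)
$A - J{\left(g{\left(-6,-3 \right)} \right)} = 7074 - 24 = 7050$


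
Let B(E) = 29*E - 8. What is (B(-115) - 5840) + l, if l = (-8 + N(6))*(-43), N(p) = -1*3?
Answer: -8710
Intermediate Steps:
N(p) = -3
B(E) = -8 + 29*E
l = 473 (l = (-8 - 3)*(-43) = -11*(-43) = 473)
(B(-115) - 5840) + l = ((-8 + 29*(-115)) - 5840) + 473 = ((-8 - 3335) - 5840) + 473 = (-3343 - 5840) + 473 = -9183 + 473 = -8710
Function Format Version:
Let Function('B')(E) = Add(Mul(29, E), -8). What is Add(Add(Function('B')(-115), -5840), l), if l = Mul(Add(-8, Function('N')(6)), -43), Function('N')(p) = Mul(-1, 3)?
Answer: -8710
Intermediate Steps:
Function('N')(p) = -3
Function('B')(E) = Add(-8, Mul(29, E))
l = 473 (l = Mul(Add(-8, -3), -43) = Mul(-11, -43) = 473)
Add(Add(Function('B')(-115), -5840), l) = Add(Add(Add(-8, Mul(29, -115)), -5840), 473) = Add(Add(Add(-8, -3335), -5840), 473) = Add(Add(-3343, -5840), 473) = Add(-9183, 473) = -8710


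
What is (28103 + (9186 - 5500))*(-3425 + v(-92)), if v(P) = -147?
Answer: -113550308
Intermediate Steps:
(28103 + (9186 - 5500))*(-3425 + v(-92)) = (28103 + (9186 - 5500))*(-3425 - 147) = (28103 + 3686)*(-3572) = 31789*(-3572) = -113550308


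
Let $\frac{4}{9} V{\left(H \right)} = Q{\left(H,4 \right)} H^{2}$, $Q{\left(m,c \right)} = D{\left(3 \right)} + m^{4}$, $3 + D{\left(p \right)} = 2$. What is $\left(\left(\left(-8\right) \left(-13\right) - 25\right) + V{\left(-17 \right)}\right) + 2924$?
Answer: $54311883$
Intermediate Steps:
$D{\left(p \right)} = -1$ ($D{\left(p \right)} = -3 + 2 = -1$)
$Q{\left(m,c \right)} = -1 + m^{4}$
$V{\left(H \right)} = \frac{9 H^{2} \left(-1 + H^{4}\right)}{4}$ ($V{\left(H \right)} = \frac{9 \left(-1 + H^{4}\right) H^{2}}{4} = \frac{9 H^{2} \left(-1 + H^{4}\right)}{4}$)
$\left(\left(\left(-8\right) \left(-13\right) - 25\right) + V{\left(-17 \right)}\right) + 2924 = \left(\left(\left(-8\right) \left(-13\right) - 25\right) + \frac{9 \left(-17\right)^{2} \left(-1 + \left(-17\right)^{4}\right)}{4}\right) + 2924 = \left(\left(104 - 25\right) + \frac{9}{4} \cdot 289 \left(-1 + 83521\right)\right) + 2924 = \left(79 + \frac{9}{4} \cdot 289 \cdot 83520\right) + 2924 = \left(79 + 54308880\right) + 2924 = 54308959 + 2924 = 54311883$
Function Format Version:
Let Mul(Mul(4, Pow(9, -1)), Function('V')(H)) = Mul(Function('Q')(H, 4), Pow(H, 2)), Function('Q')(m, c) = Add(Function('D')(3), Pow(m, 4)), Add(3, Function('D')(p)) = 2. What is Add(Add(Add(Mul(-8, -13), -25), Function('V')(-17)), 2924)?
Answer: 54311883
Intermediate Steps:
Function('D')(p) = -1 (Function('D')(p) = Add(-3, 2) = -1)
Function('Q')(m, c) = Add(-1, Pow(m, 4))
Function('V')(H) = Mul(Rational(9, 4), Pow(H, 2), Add(-1, Pow(H, 4))) (Function('V')(H) = Mul(Rational(9, 4), Mul(Add(-1, Pow(H, 4)), Pow(H, 2))) = Mul(Rational(9, 4), Mul(Pow(H, 2), Add(-1, Pow(H, 4)))) = Mul(Rational(9, 4), Pow(H, 2), Add(-1, Pow(H, 4))))
Add(Add(Add(Mul(-8, -13), -25), Function('V')(-17)), 2924) = Add(Add(Add(Mul(-8, -13), -25), Mul(Rational(9, 4), Pow(-17, 2), Add(-1, Pow(-17, 4)))), 2924) = Add(Add(Add(104, -25), Mul(Rational(9, 4), 289, Add(-1, 83521))), 2924) = Add(Add(79, Mul(Rational(9, 4), 289, 83520)), 2924) = Add(Add(79, 54308880), 2924) = Add(54308959, 2924) = 54311883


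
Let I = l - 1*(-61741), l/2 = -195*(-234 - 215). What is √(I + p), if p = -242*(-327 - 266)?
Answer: √380357 ≈ 616.73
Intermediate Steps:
p = 143506 (p = -242*(-593) = 143506)
l = 175110 (l = 2*(-195*(-234 - 215)) = 2*(-195*(-449)) = 2*87555 = 175110)
I = 236851 (I = 175110 - 1*(-61741) = 175110 + 61741 = 236851)
√(I + p) = √(236851 + 143506) = √380357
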